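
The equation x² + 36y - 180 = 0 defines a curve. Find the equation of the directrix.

y = 14

Only x is squared. Complete the square in x: x² = -36(y - 5).
Vertex (0, 5); 4p = -36 so p = -9. Opens down.
Directrix is the horizontal line y = k − p = 5 − (-9) = 14.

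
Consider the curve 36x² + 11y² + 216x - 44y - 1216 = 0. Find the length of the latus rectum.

22/3

36(x² + 6x) + 11(y² - 4y) = 1216
Complete the square: 36(x + 3)² + 11(y - 2)² = 1216 + 324 + 44 = 1584
Divide through by 1584 to get (x + 3)²/44 + (y - 2)²/144 = 1.
Ellipse, center (-3, 2), major axis vertical; a² = 144, b² = 44.
Latus rectum length = 2b²/a = 2·44/12 = 22/3.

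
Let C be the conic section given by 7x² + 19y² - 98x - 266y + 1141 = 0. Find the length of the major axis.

2√19

Group: 7(x² - 14x) + 19(y² - 14y) = -1141
Complete the square in x and y: 7(x - 7)² + 19(y - 7)² = -1141 + 343 + 931 = 133
Dividing both sides by 133: (x - 7)²/19 + (y - 7)²/7 = 1
Ellipse, center (7, 7), major axis horizontal; a² = 19, b² = 7.
a² = 19 so a = √19; the major axis has length 2a = 2√19.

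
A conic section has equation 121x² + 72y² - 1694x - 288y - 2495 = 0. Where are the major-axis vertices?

Collect terms: 121(x² - 14x) + 72(y² - 4y) = 2495
Completing the square gives 121(x - 7)² + 72(y - 2)² = 2495 + 5929 + 288 = 8712.
Divide through by 8712 to get (x - 7)²/72 + (y - 2)²/121 = 1.
Ellipse, center (7, 2), major axis vertical; a² = 121, b² = 72.
a = 11. Vertices at (h, k ± a).

(7, -9) and (7, 13)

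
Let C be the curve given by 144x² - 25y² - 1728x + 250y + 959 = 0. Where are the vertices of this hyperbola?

(1, 5) and (11, 5)

Group the x- and y-terms: 144(x² - 12x) -25(y² - 10y) = -959
144(x - 6)² -25(y - 5)² = -959 + 5184 - 625 = 3600
Divide through by 3600 to get (x - 6)²/25 - (y - 5)²/144 = 1.
Hyperbola, center (6, 5), transverse axis horizontal; a² = 25, b² = 144.
a = 5. Vertices at (h ± a, k).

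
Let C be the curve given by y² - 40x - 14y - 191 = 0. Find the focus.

Only y is squared. Complete the square in y: (y - 7)² = 40(x + 6).
Vertex (-6, 7); 4p = 40 so p = 10. Opens right.
Focus is p units from the vertex along the axis: (h + p, k).

(4, 7)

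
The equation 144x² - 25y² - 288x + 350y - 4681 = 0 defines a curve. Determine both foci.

(-12, 7) and (14, 7)

Collect terms: 144(x² - 2x) -25(y² - 14y) = 4681
Complete the square: 144(x - 1)² -25(y - 7)² = 4681 + 144 - 1225 = 3600
Dividing both sides by 3600: (x - 1)²/25 - (y - 7)²/144 = 1
Hyperbola, center (1, 7), transverse axis horizontal; a² = 25, b² = 144.
c² = a² + b² = 25 + 144 = 169, so c = 13.
Foci lie on the horizontal axis through the center: (h ± c, k).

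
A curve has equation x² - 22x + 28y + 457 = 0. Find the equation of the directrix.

Only x is squared. Complete the square in x: (x - 11)² = -28(y + 12).
Vertex (11, -12); 4p = -28 so p = -7. Opens down.
Directrix is the horizontal line y = k − p = -12 − (-7) = -5.

y = -5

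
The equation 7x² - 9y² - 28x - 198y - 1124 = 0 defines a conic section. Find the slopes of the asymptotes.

Collect terms: 7(x² - 4x) -9(y² + 22y) = 1124
Complete the square: 7(x - 2)² -9(y + 11)² = 1124 + 28 - 1089 = 63
Divide by 63: (x - 2)²/9 - (y + 11)²/7 = 1
Hyperbola, center (2, -11), transverse axis horizontal; a² = 9, b² = 7.
For a horizontal hyperbola the asymptotes have slope ±b/a.
Here that is ±√7/3.

√7/3 and -√7/3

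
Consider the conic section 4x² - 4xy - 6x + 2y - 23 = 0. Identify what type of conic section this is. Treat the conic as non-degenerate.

A = 4, B = -4, C = 0.
Discriminant B² − 4AC = (-4)² − 4·4·0 = 16.
B² − 4AC > 0 ⇒ hyperbola.

hyperbola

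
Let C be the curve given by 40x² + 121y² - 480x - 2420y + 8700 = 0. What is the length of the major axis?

22

40(x² - 12x) + 121(y² - 20y) = -8700
Complete the square in x and y: 40(x - 6)² + 121(y - 10)² = -8700 + 1440 + 12100 = 4840
Divide through by 4840 to get (x - 6)²/121 + (y - 10)²/40 = 1.
Ellipse, center (6, 10), major axis horizontal; a² = 121, b² = 40.
a² = 121 so a = 11; the major axis has length 2a = 22.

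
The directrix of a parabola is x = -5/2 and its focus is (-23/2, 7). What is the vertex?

(-7, 7)

The vertex is the midpoint between the focus and the directrix along the axis of symmetry.
Axis is horizontal (directrix is vertical). Vertex x-coordinate = (-23/2 + (-5/2))/2 = -7; y-coordinate = 7.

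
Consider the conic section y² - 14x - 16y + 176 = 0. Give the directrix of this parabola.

Only y is squared. Complete the square in y: (y - 8)² = 14(x - 8).
Vertex (8, 8); 4p = 14 so p = 7/2. Opens right.
Directrix is the vertical line x = h − p = 8 − (7/2) = 9/2.

x = 9/2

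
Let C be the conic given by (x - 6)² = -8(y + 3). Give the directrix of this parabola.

y = -1

Vertex (6, -3); 4p = -8 so p = -2. Opens down.
Directrix is the horizontal line y = k − p = -3 − (-2) = -1.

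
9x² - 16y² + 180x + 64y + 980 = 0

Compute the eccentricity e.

Collect terms: 9(x² + 20x) -16(y² - 4y) = -980
Completing the square gives 9(x + 10)² -16(y - 2)² = -980 + 900 - 64 = -144.
Divide by -144: (y - 2)²/9 - (x + 10)²/16 = 1
Hyperbola, center (-10, 2), transverse axis vertical; a² = 9, b² = 16.
c² = a² + b² = 25, so c = 5.
e = c/a = 5/3.

e = 5/3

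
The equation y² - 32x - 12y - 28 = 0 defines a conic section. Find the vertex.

(-2, 6)

Only y is squared. Complete the square in y: (y - 6)² = 32(x + 2).
Vertex (-2, 6); 4p = 32 so p = 8. Opens right.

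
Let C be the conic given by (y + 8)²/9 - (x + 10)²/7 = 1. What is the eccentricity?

Center (-10, -8). The positive term is the y-term, so the transverse axis is vertical; a² = 9, b² = 7.
c² = a² + b² = 16, so c = 4.
e = c/a = 4/3.

e = 4/3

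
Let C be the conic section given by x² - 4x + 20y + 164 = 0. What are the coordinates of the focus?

Only x is squared. Complete the square in x: (x - 2)² = -20(y + 8).
Vertex (2, -8); 4p = -20 so p = -5. Opens down.
Focus is p units from the vertex along the axis: (h, k + p).

(2, -13)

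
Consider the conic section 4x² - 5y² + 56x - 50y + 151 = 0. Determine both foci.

(-7, -11) and (-7, 1)

Rearranging, 4(x² + 14x) -5(y² + 10y) = -151.
Complete the square: 4(x + 7)² -5(y + 5)² = -151 + 196 - 125 = -80
Dividing both sides by -80: (y + 5)²/16 - (x + 7)²/20 = 1
Hyperbola, center (-7, -5), transverse axis vertical; a² = 16, b² = 20.
c² = a² + b² = 16 + 20 = 36, so c = 6.
Foci lie on the vertical axis through the center: (h, k ± c).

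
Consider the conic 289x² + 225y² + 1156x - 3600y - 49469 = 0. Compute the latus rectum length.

450/17

Rearranging, 289(x² + 4x) + 225(y² - 16y) = 49469.
Complete the square: 289(x + 2)² + 225(y - 8)² = 49469 + 1156 + 14400 = 65025
Divide through by 65025 to get (x + 2)²/225 + (y - 8)²/289 = 1.
Ellipse, center (-2, 8), major axis vertical; a² = 289, b² = 225.
Latus rectum length = 2b²/a = 2·225/17 = 450/17.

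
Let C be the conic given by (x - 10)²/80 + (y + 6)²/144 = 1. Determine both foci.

(10, -14) and (10, 2)

Center (10, -6). The larger denominator 144 sits under the y-term, so the major axis is vertical; a² = 144, b² = 80.
c² = a² - b² = 144 - 80 = 64, so c = 8.
Foci lie on the vertical axis through the center: (h, k ± c).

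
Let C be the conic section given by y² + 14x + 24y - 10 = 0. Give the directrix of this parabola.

x = 29/2

Only y is squared. Complete the square in y: (y + 12)² = -14(x - 11).
Vertex (11, -12); 4p = -14 so p = -7/2. Opens left.
Directrix is the vertical line x = h − p = 11 − (-7/2) = 29/2.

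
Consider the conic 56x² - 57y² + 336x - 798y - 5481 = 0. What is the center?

(-3, -7)

Rearranging, 56(x² + 6x) -57(y² + 14y) = 5481.
Completing the square gives 56(x + 3)² -57(y + 7)² = 5481 + 504 - 2793 = 3192.
Divide through by 3192 to get (x + 3)²/57 - (y + 7)²/56 = 1.
Hyperbola with center (-3, -7).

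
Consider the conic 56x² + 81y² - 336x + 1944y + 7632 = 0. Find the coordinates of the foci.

(-2, -12) and (8, -12)

Rearranging, 56(x² - 6x) + 81(y² + 24y) = -7632.
Completing the square gives 56(x - 3)² + 81(y + 12)² = -7632 + 504 + 11664 = 4536.
Divide through by 4536 to get (x - 3)²/81 + (y + 12)²/56 = 1.
Ellipse, center (3, -12), major axis horizontal; a² = 81, b² = 56.
c² = a² - b² = 81 - 56 = 25, so c = 5.
Foci lie on the horizontal axis through the center: (h ± c, k).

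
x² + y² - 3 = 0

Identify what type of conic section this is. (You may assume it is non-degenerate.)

circle

No xy term. Coefficients of x² and y² are A = 1, C = 1.
A = C (same sign) ⇒ circle.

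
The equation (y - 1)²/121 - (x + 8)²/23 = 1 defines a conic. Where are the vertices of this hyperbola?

Center (-8, 1). The positive term is the y-term, so the transverse axis is vertical; a² = 121, b² = 23.
a = 11. Vertices at (h, k ± a).

(-8, -10) and (-8, 12)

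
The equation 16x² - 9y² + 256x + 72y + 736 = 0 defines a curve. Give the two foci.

(-13, 4) and (-3, 4)

Group the x- and y-terms: 16(x² + 16x) -9(y² - 8y) = -736
16(x + 8)² -9(y - 4)² = -736 + 1024 - 144 = 144
Dividing both sides by 144: (x + 8)²/9 - (y - 4)²/16 = 1
Hyperbola, center (-8, 4), transverse axis horizontal; a² = 9, b² = 16.
c² = a² + b² = 9 + 16 = 25, so c = 5.
Foci lie on the horizontal axis through the center: (h ± c, k).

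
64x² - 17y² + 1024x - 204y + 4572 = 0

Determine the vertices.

(-8, -14) and (-8, 2)

Group the x- and y-terms: 64(x² + 16x) -17(y² + 12y) = -4572
Complete the square: 64(x + 8)² -17(y + 6)² = -4572 + 4096 - 612 = -1088
Dividing both sides by -1088: (y + 6)²/64 - (x + 8)²/17 = 1
Hyperbola, center (-8, -6), transverse axis vertical; a² = 64, b² = 17.
a = 8. Vertices at (h, k ± a).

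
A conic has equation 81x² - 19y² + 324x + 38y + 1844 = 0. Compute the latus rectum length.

Group: 81(x² + 4x) -19(y² - 2y) = -1844
Complete the square: 81(x + 2)² -19(y - 1)² = -1844 + 324 - 19 = -1539
Divide through by -1539 to get (y - 1)²/81 - (x + 2)²/19 = 1.
Hyperbola, center (-2, 1), transverse axis vertical; a² = 81, b² = 19.
Latus rectum length = 2b²/a = 2·19/9 = 38/9.

38/9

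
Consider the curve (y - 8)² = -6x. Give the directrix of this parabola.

Vertex (0, 8); 4p = -6 so p = -3/2. Opens left.
Directrix is the vertical line x = h − p = 0 − (-3/2) = 3/2.

x = 3/2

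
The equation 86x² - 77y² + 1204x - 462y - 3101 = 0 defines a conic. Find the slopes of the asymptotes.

√6622/77 and -√6622/77

Collect terms: 86(x² + 14x) -77(y² + 6y) = 3101
Complete the square in x and y: 86(x + 7)² -77(y + 3)² = 3101 + 4214 - 693 = 6622
Dividing both sides by 6622: (x + 7)²/77 - (y + 3)²/86 = 1
Hyperbola, center (-7, -3), transverse axis horizontal; a² = 77, b² = 86.
For a horizontal hyperbola the asymptotes have slope ±b/a.
Here that is ±√86/√77 = ±√6622/77.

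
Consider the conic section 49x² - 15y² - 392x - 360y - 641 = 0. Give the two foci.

Group the x- and y-terms: 49(x² - 8x) -15(y² + 24y) = 641
Complete the square: 49(x - 4)² -15(y + 12)² = 641 + 784 - 2160 = -735
Dividing both sides by -735: (y + 12)²/49 - (x - 4)²/15 = 1
Hyperbola, center (4, -12), transverse axis vertical; a² = 49, b² = 15.
c² = a² + b² = 49 + 15 = 64, so c = 8.
Foci lie on the vertical axis through the center: (h, k ± c).

(4, -20) and (4, -4)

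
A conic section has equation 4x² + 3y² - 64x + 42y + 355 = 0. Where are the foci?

Rearranging, 4(x² - 16x) + 3(y² + 14y) = -355.
Complete the square: 4(x - 8)² + 3(y + 7)² = -355 + 256 + 147 = 48
Dividing both sides by 48: (x - 8)²/12 + (y + 7)²/16 = 1
Ellipse, center (8, -7), major axis vertical; a² = 16, b² = 12.
c² = a² - b² = 16 - 12 = 4, so c = 2.
Foci lie on the vertical axis through the center: (h, k ± c).

(8, -9) and (8, -5)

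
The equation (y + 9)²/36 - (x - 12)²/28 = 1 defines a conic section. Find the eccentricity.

e = 4/3

Center (12, -9). The positive term is the y-term, so the transverse axis is vertical; a² = 36, b² = 28.
c² = a² + b² = 64, so c = 8.
e = c/a = 8/6 = 4/3.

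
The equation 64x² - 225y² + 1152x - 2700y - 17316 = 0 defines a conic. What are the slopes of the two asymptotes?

8/15 and -8/15

Rearranging, 64(x² + 18x) -225(y² + 12y) = 17316.
64(x + 9)² -225(y + 6)² = 17316 + 5184 - 8100 = 14400
Dividing both sides by 14400: (x + 9)²/225 - (y + 6)²/64 = 1
Hyperbola, center (-9, -6), transverse axis horizontal; a² = 225, b² = 64.
For a horizontal hyperbola the asymptotes have slope ±b/a.
Here that is ±8/15.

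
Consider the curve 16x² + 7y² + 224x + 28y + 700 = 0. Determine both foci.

(-7, -5) and (-7, 1)

16(x² + 14x) + 7(y² + 4y) = -700
Completing the square gives 16(x + 7)² + 7(y + 2)² = -700 + 784 + 28 = 112.
Divide through by 112 to get (x + 7)²/7 + (y + 2)²/16 = 1.
Ellipse, center (-7, -2), major axis vertical; a² = 16, b² = 7.
c² = a² - b² = 16 - 7 = 9, so c = 3.
Foci lie on the vertical axis through the center: (h, k ± c).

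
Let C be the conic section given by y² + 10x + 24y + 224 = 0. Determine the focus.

Only y is squared. Complete the square in y: (y + 12)² = -10(x + 8).
Vertex (-8, -12); 4p = -10 so p = -5/2. Opens left.
Focus is p units from the vertex along the axis: (h + p, k).

(-21/2, -12)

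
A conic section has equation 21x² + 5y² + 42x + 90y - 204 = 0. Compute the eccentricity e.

Collect terms: 21(x² + 2x) + 5(y² + 18y) = 204
Complete the square in x and y: 21(x + 1)² + 5(y + 9)² = 204 + 21 + 405 = 630
Divide by 630: (x + 1)²/30 + (y + 9)²/126 = 1
Ellipse, center (-1, -9), major axis vertical; a² = 126, b² = 30.
c² = a² - b² = 96, so c = 4√6.
e = c/a = 4√6/3√14 = 4√21/21.

e = 4√21/21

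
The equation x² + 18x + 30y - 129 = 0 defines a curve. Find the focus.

(-9, -1/2)

Only x is squared. Complete the square in x: (x + 9)² = -30(y - 7).
Vertex (-9, 7); 4p = -30 so p = -15/2. Opens down.
Focus is p units from the vertex along the axis: (h, k + p).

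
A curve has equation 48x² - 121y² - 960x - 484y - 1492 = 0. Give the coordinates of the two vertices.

48(x² - 20x) -121(y² + 4y) = 1492
48(x - 10)² -121(y + 2)² = 1492 + 4800 - 484 = 5808
Dividing both sides by 5808: (x - 10)²/121 - (y + 2)²/48 = 1
Hyperbola, center (10, -2), transverse axis horizontal; a² = 121, b² = 48.
a = 11. Vertices at (h ± a, k).

(-1, -2) and (21, -2)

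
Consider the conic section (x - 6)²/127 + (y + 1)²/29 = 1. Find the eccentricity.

Center (6, -1). The larger denominator 127 sits under the x-term, so the major axis is horizontal; a² = 127, b² = 29.
c² = a² - b² = 98, so c = 7√2.
e = c/a = 7√2/√127 = 7√254/127.

e = 7√254/127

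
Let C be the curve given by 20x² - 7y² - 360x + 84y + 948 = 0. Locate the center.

(9, 6)

Collect terms: 20(x² - 18x) -7(y² - 12y) = -948
Complete the square: 20(x - 9)² -7(y - 6)² = -948 + 1620 - 252 = 420
Divide through by 420 to get (x - 9)²/21 - (y - 6)²/60 = 1.
Hyperbola with center (9, 6).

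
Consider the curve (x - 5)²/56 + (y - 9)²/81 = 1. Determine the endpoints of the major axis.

(5, 0) and (5, 18)

Center (5, 9). The larger denominator 81 sits under the y-term, so the major axis is vertical; a² = 81, b² = 56.
a = 9. Vertices at (h, k ± a).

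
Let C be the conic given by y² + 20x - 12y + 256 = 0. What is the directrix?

x = -6

Only y is squared. Complete the square in y: (y - 6)² = -20(x + 11).
Vertex (-11, 6); 4p = -20 so p = -5. Opens left.
Directrix is the vertical line x = h − p = -11 − (-5) = -6.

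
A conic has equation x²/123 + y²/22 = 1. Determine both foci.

(0 - √101, 0) and (0 + √101, 0)

Center (0, 0). The larger denominator 123 sits under the x-term, so the major axis is horizontal; a² = 123, b² = 22.
c² = a² - b² = 123 - 22 = 101, so c = √101.
Foci lie on the horizontal axis through the center: (h ± c, k).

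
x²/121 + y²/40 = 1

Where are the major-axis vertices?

Center (0, 0). The larger denominator 121 sits under the x-term, so the major axis is horizontal; a² = 121, b² = 40.
a = 11. Vertices at (h ± a, k).

(-11, 0) and (11, 0)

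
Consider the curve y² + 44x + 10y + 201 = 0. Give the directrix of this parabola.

x = 7

Only y is squared. Complete the square in y: (y + 5)² = -44(x + 4).
Vertex (-4, -5); 4p = -44 so p = -11. Opens left.
Directrix is the vertical line x = h − p = -4 − (-11) = 7.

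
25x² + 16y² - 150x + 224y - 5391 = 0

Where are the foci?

Group the x- and y-terms: 25(x² - 6x) + 16(y² + 14y) = 5391
Completing the square gives 25(x - 3)² + 16(y + 7)² = 5391 + 225 + 784 = 6400.
Divide through by 6400 to get (x - 3)²/256 + (y + 7)²/400 = 1.
Ellipse, center (3, -7), major axis vertical; a² = 400, b² = 256.
c² = a² - b² = 400 - 256 = 144, so c = 12.
Foci lie on the vertical axis through the center: (h, k ± c).

(3, -19) and (3, 5)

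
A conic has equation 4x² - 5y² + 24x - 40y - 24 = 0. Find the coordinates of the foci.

Group the x- and y-terms: 4(x² + 6x) -5(y² + 8y) = 24
4(x + 3)² -5(y + 4)² = 24 + 36 - 80 = -20
Divide through by -20 to get (y + 4)²/4 - (x + 3)²/5 = 1.
Hyperbola, center (-3, -4), transverse axis vertical; a² = 4, b² = 5.
c² = a² + b² = 4 + 5 = 9, so c = 3.
Foci lie on the vertical axis through the center: (h, k ± c).

(-3, -7) and (-3, -1)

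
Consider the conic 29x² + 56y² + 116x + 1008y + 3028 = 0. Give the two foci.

Collect terms: 29(x² + 4x) + 56(y² + 18y) = -3028
Completing the square gives 29(x + 2)² + 56(y + 9)² = -3028 + 116 + 4536 = 1624.
Divide by 1624: (x + 2)²/56 + (y + 9)²/29 = 1
Ellipse, center (-2, -9), major axis horizontal; a² = 56, b² = 29.
c² = a² - b² = 56 - 29 = 27, so c = 3√3.
Foci lie on the horizontal axis through the center: (h ± c, k).

(-2 - 3√3, -9) and (-2 + 3√3, -9)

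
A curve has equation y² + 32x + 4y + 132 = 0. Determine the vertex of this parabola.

(-4, -2)

Only y is squared. Complete the square in y: (y + 2)² = -32(x + 4).
Vertex (-4, -2); 4p = -32 so p = -8. Opens left.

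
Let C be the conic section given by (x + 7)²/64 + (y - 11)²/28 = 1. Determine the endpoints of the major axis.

Center (-7, 11). The larger denominator 64 sits under the x-term, so the major axis is horizontal; a² = 64, b² = 28.
a = 8. Vertices at (h ± a, k).

(-15, 11) and (1, 11)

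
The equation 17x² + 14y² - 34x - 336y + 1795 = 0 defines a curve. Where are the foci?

Rearranging, 17(x² - 2x) + 14(y² - 24y) = -1795.
Complete the square: 17(x - 1)² + 14(y - 12)² = -1795 + 17 + 2016 = 238
Divide through by 238 to get (x - 1)²/14 + (y - 12)²/17 = 1.
Ellipse, center (1, 12), major axis vertical; a² = 17, b² = 14.
c² = a² - b² = 17 - 14 = 3, so c = √3.
Foci lie on the vertical axis through the center: (h, k ± c).

(1, 12 - √3) and (1, 12 + √3)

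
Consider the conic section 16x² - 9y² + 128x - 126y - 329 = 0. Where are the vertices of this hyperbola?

Rearranging, 16(x² + 8x) -9(y² + 14y) = 329.
16(x + 4)² -9(y + 7)² = 329 + 256 - 441 = 144
Dividing both sides by 144: (x + 4)²/9 - (y + 7)²/16 = 1
Hyperbola, center (-4, -7), transverse axis horizontal; a² = 9, b² = 16.
a = 3. Vertices at (h ± a, k).

(-7, -7) and (-1, -7)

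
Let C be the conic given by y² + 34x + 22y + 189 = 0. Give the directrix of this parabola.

x = 13/2

Only y is squared. Complete the square in y: (y + 11)² = -34(x + 2).
Vertex (-2, -11); 4p = -34 so p = -17/2. Opens left.
Directrix is the vertical line x = h − p = -2 − (-17/2) = 13/2.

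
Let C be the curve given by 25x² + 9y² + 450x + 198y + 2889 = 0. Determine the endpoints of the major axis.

(-9, -16) and (-9, -6)

25(x² + 18x) + 9(y² + 22y) = -2889
Complete the square in x and y: 25(x + 9)² + 9(y + 11)² = -2889 + 2025 + 1089 = 225
Divide through by 225 to get (x + 9)²/9 + (y + 11)²/25 = 1.
Ellipse, center (-9, -11), major axis vertical; a² = 25, b² = 9.
a = 5. Vertices at (h, k ± a).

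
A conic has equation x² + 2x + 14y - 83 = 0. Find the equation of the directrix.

Only x is squared. Complete the square in x: (x + 1)² = -14(y - 6).
Vertex (-1, 6); 4p = -14 so p = -7/2. Opens down.
Directrix is the horizontal line y = k − p = 6 − (-7/2) = 19/2.

y = 19/2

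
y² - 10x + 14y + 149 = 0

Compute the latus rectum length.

10

Only y is squared. Complete the square in y: (y + 7)² = 10(x - 10).
Vertex (10, -7); 4p = 10 so p = 5/2. Opens right.
Latus rectum length = |4p| = 10.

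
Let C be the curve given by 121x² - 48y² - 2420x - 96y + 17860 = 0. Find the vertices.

(10, -12) and (10, 10)

Group the x- and y-terms: 121(x² - 20x) -48(y² + 2y) = -17860
121(x - 10)² -48(y + 1)² = -17860 + 12100 - 48 = -5808
Divide through by -5808 to get (y + 1)²/121 - (x - 10)²/48 = 1.
Hyperbola, center (10, -1), transverse axis vertical; a² = 121, b² = 48.
a = 11. Vertices at (h, k ± a).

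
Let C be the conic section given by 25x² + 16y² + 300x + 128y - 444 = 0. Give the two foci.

(-6, -10) and (-6, 2)

Group the x- and y-terms: 25(x² + 12x) + 16(y² + 8y) = 444
Completing the square gives 25(x + 6)² + 16(y + 4)² = 444 + 900 + 256 = 1600.
Divide by 1600: (x + 6)²/64 + (y + 4)²/100 = 1
Ellipse, center (-6, -4), major axis vertical; a² = 100, b² = 64.
c² = a² - b² = 100 - 64 = 36, so c = 6.
Foci lie on the vertical axis through the center: (h, k ± c).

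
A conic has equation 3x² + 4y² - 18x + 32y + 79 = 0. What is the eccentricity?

e = 1/2

Rearranging, 3(x² - 6x) + 4(y² + 8y) = -79.
Complete the square in x and y: 3(x - 3)² + 4(y + 4)² = -79 + 27 + 64 = 12
Divide through by 12 to get (x - 3)²/4 + (y + 4)²/3 = 1.
Ellipse, center (3, -4), major axis horizontal; a² = 4, b² = 3.
c² = a² - b² = 1, so c = 1.
e = c/a = 1/2.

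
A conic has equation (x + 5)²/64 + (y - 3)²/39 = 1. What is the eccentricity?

e = 5/8

Center (-5, 3). The larger denominator 64 sits under the x-term, so the major axis is horizontal; a² = 64, b² = 39.
c² = a² - b² = 25, so c = 5.
e = c/a = 5/8.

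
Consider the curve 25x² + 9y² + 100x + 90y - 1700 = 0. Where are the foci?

Rearranging, 25(x² + 4x) + 9(y² + 10y) = 1700.
Complete the square in x and y: 25(x + 2)² + 9(y + 5)² = 1700 + 100 + 225 = 2025
Divide by 2025: (x + 2)²/81 + (y + 5)²/225 = 1
Ellipse, center (-2, -5), major axis vertical; a² = 225, b² = 81.
c² = a² - b² = 225 - 81 = 144, so c = 12.
Foci lie on the vertical axis through the center: (h, k ± c).

(-2, -17) and (-2, 7)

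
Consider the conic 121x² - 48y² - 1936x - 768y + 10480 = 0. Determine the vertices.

Collect terms: 121(x² - 16x) -48(y² + 16y) = -10480
121(x - 8)² -48(y + 8)² = -10480 + 7744 - 3072 = -5808
Divide by -5808: (y + 8)²/121 - (x - 8)²/48 = 1
Hyperbola, center (8, -8), transverse axis vertical; a² = 121, b² = 48.
a = 11. Vertices at (h, k ± a).

(8, -19) and (8, 3)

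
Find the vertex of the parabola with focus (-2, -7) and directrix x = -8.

The vertex is the midpoint between the focus and the directrix along the axis of symmetry.
Axis is horizontal (directrix is vertical). Vertex x-coordinate = (-2 + (-8))/2 = -5; y-coordinate = -7.

(-5, -7)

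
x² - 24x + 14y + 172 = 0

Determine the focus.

(12, -11/2)

Only x is squared. Complete the square in x: (x - 12)² = -14(y + 2).
Vertex (12, -2); 4p = -14 so p = -7/2. Opens down.
Focus is p units from the vertex along the axis: (h, k + p).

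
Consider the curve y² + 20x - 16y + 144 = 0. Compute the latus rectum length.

Only y is squared. Complete the square in y: (y - 8)² = -20(x + 4).
Vertex (-4, 8); 4p = -20 so p = -5. Opens left.
Latus rectum length = |4p| = 20.

20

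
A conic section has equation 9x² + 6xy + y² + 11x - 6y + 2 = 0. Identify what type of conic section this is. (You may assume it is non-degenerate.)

parabola

A = 9, B = 6, C = 1.
Discriminant B² − 4AC = 6² − 4·9·1 = 0.
B² − 4AC = 0 ⇒ parabola.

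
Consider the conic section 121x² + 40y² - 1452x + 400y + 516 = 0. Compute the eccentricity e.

Group the x- and y-terms: 121(x² - 12x) + 40(y² + 10y) = -516
Complete the square: 121(x - 6)² + 40(y + 5)² = -516 + 4356 + 1000 = 4840
Divide by 4840: (x - 6)²/40 + (y + 5)²/121 = 1
Ellipse, center (6, -5), major axis vertical; a² = 121, b² = 40.
c² = a² - b² = 81, so c = 9.
e = c/a = 9/11.

e = 9/11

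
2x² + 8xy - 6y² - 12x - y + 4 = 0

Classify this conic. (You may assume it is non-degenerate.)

A = 2, B = 8, C = -6.
Discriminant B² − 4AC = 8² − 4·2·(-6) = 112.
B² − 4AC > 0 ⇒ hyperbola.

hyperbola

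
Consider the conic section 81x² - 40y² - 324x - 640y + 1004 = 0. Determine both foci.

(2, -19) and (2, 3)

Collect terms: 81(x² - 4x) -40(y² + 16y) = -1004
Completing the square gives 81(x - 2)² -40(y + 8)² = -1004 + 324 - 2560 = -3240.
Divide through by -3240 to get (y + 8)²/81 - (x - 2)²/40 = 1.
Hyperbola, center (2, -8), transverse axis vertical; a² = 81, b² = 40.
c² = a² + b² = 81 + 40 = 121, so c = 11.
Foci lie on the vertical axis through the center: (h, k ± c).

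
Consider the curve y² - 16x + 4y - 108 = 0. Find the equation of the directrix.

Only y is squared. Complete the square in y: (y + 2)² = 16(x + 7).
Vertex (-7, -2); 4p = 16 so p = 4. Opens right.
Directrix is the vertical line x = h − p = -7 − (4) = -11.

x = -11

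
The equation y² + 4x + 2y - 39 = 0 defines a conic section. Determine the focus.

(9, -1)

Only y is squared. Complete the square in y: (y + 1)² = -4(x - 10).
Vertex (10, -1); 4p = -4 so p = -1. Opens left.
Focus is p units from the vertex along the axis: (h + p, k).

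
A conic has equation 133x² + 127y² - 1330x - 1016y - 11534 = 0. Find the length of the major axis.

2√133

133(x² - 10x) + 127(y² - 8y) = 11534
Completing the square gives 133(x - 5)² + 127(y - 4)² = 11534 + 3325 + 2032 = 16891.
Divide through by 16891 to get (x - 5)²/127 + (y - 4)²/133 = 1.
Ellipse, center (5, 4), major axis vertical; a² = 133, b² = 127.
a² = 133 so a = √133; the major axis has length 2a = 2√133.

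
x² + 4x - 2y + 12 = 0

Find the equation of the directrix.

Only x is squared. Complete the square in x: (x + 2)² = 2(y - 4).
Vertex (-2, 4); 4p = 2 so p = 1/2. Opens up.
Directrix is the horizontal line y = k − p = 4 − (1/2) = 7/2.

y = 7/2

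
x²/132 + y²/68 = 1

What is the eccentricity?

e = 4√33/33

Center (0, 0). The larger denominator 132 sits under the x-term, so the major axis is horizontal; a² = 132, b² = 68.
c² = a² - b² = 64, so c = 8.
e = c/a = 8/2√33 = 4√33/33.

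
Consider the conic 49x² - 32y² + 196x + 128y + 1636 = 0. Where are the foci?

(-2, -7) and (-2, 11)

49(x² + 4x) -32(y² - 4y) = -1636
Completing the square gives 49(x + 2)² -32(y - 2)² = -1636 + 196 - 128 = -1568.
Divide by -1568: (y - 2)²/49 - (x + 2)²/32 = 1
Hyperbola, center (-2, 2), transverse axis vertical; a² = 49, b² = 32.
c² = a² + b² = 49 + 32 = 81, so c = 9.
Foci lie on the vertical axis through the center: (h, k ± c).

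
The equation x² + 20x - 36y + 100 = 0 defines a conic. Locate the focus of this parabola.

Only x is squared. Complete the square in x: (x + 10)² = 36y.
Vertex (-10, 0); 4p = 36 so p = 9. Opens up.
Focus is p units from the vertex along the axis: (h, k + p).

(-10, 9)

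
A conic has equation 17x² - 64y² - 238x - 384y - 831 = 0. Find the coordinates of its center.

(7, -3)

Rearranging, 17(x² - 14x) -64(y² + 6y) = 831.
Complete the square in x and y: 17(x - 7)² -64(y + 3)² = 831 + 833 - 576 = 1088
Divide through by 1088 to get (x - 7)²/64 - (y + 3)²/17 = 1.
Hyperbola with center (7, -3).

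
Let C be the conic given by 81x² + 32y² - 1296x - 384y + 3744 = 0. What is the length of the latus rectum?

64/9

Collect terms: 81(x² - 16x) + 32(y² - 12y) = -3744
Complete the square in x and y: 81(x - 8)² + 32(y - 6)² = -3744 + 5184 + 1152 = 2592
Divide through by 2592 to get (x - 8)²/32 + (y - 6)²/81 = 1.
Ellipse, center (8, 6), major axis vertical; a² = 81, b² = 32.
Latus rectum length = 2b²/a = 2·32/9 = 64/9.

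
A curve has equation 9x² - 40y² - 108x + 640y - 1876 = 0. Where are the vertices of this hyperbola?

(6, 5) and (6, 11)

Rearranging, 9(x² - 12x) -40(y² - 16y) = 1876.
Completing the square gives 9(x - 6)² -40(y - 8)² = 1876 + 324 - 2560 = -360.
Divide by -360: (y - 8)²/9 - (x - 6)²/40 = 1
Hyperbola, center (6, 8), transverse axis vertical; a² = 9, b² = 40.
a = 3. Vertices at (h, k ± a).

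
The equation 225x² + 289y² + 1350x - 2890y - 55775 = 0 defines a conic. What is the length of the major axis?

Collect terms: 225(x² + 6x) + 289(y² - 10y) = 55775
Complete the square: 225(x + 3)² + 289(y - 5)² = 55775 + 2025 + 7225 = 65025
Dividing both sides by 65025: (x + 3)²/289 + (y - 5)²/225 = 1
Ellipse, center (-3, 5), major axis horizontal; a² = 289, b² = 225.
a² = 289 so a = 17; the major axis has length 2a = 34.

34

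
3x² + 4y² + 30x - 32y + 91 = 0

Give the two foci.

(-7, 4) and (-3, 4)

Group the x- and y-terms: 3(x² + 10x) + 4(y² - 8y) = -91
Complete the square in x and y: 3(x + 5)² + 4(y - 4)² = -91 + 75 + 64 = 48
Divide through by 48 to get (x + 5)²/16 + (y - 4)²/12 = 1.
Ellipse, center (-5, 4), major axis horizontal; a² = 16, b² = 12.
c² = a² - b² = 16 - 12 = 4, so c = 2.
Foci lie on the horizontal axis through the center: (h ± c, k).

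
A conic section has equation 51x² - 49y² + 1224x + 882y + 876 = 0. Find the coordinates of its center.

(-12, 9)

Rearranging, 51(x² + 24x) -49(y² - 18y) = -876.
Completing the square gives 51(x + 12)² -49(y - 9)² = -876 + 7344 - 3969 = 2499.
Divide through by 2499 to get (x + 12)²/49 - (y - 9)²/51 = 1.
Hyperbola with center (-12, 9).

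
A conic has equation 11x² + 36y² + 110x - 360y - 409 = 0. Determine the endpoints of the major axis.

(-17, 5) and (7, 5)

Collect terms: 11(x² + 10x) + 36(y² - 10y) = 409
Complete the square: 11(x + 5)² + 36(y - 5)² = 409 + 275 + 900 = 1584
Divide by 1584: (x + 5)²/144 + (y - 5)²/44 = 1
Ellipse, center (-5, 5), major axis horizontal; a² = 144, b² = 44.
a = 12. Vertices at (h ± a, k).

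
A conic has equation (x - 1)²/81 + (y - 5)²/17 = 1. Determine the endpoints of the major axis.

Center (1, 5). The larger denominator 81 sits under the x-term, so the major axis is horizontal; a² = 81, b² = 17.
a = 9. Vertices at (h ± a, k).

(-8, 5) and (10, 5)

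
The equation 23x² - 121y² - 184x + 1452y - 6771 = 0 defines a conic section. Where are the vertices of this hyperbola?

(-7, 6) and (15, 6)

Group the x- and y-terms: 23(x² - 8x) -121(y² - 12y) = 6771
Completing the square gives 23(x - 4)² -121(y - 6)² = 6771 + 368 - 4356 = 2783.
Dividing both sides by 2783: (x - 4)²/121 - (y - 6)²/23 = 1
Hyperbola, center (4, 6), transverse axis horizontal; a² = 121, b² = 23.
a = 11. Vertices at (h ± a, k).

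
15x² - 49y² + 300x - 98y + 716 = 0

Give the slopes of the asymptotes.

√15/7 and -√15/7

Rearranging, 15(x² + 20x) -49(y² + 2y) = -716.
15(x + 10)² -49(y + 1)² = -716 + 1500 - 49 = 735
Dividing both sides by 735: (x + 10)²/49 - (y + 1)²/15 = 1
Hyperbola, center (-10, -1), transverse axis horizontal; a² = 49, b² = 15.
For a horizontal hyperbola the asymptotes have slope ±b/a.
Here that is ±√15/7.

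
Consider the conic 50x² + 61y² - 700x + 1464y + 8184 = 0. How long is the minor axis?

Collect terms: 50(x² - 14x) + 61(y² + 24y) = -8184
Complete the square in x and y: 50(x - 7)² + 61(y + 12)² = -8184 + 2450 + 8784 = 3050
Divide by 3050: (x - 7)²/61 + (y + 12)²/50 = 1
Ellipse, center (7, -12), major axis horizontal; a² = 61, b² = 50.
b² = 50 so b = 5√2; the minor axis has length 2b = 10√2.

10√2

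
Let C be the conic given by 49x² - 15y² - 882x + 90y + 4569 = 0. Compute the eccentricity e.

Collect terms: 49(x² - 18x) -15(y² - 6y) = -4569
Complete the square: 49(x - 9)² -15(y - 3)² = -4569 + 3969 - 135 = -735
Dividing both sides by -735: (y - 3)²/49 - (x - 9)²/15 = 1
Hyperbola, center (9, 3), transverse axis vertical; a² = 49, b² = 15.
c² = a² + b² = 64, so c = 8.
e = c/a = 8/7.

e = 8/7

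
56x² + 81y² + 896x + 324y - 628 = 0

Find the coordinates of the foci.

(-13, -2) and (-3, -2)

56(x² + 16x) + 81(y² + 4y) = 628
Completing the square gives 56(x + 8)² + 81(y + 2)² = 628 + 3584 + 324 = 4536.
Dividing both sides by 4536: (x + 8)²/81 + (y + 2)²/56 = 1
Ellipse, center (-8, -2), major axis horizontal; a² = 81, b² = 56.
c² = a² - b² = 81 - 56 = 25, so c = 5.
Foci lie on the horizontal axis through the center: (h ± c, k).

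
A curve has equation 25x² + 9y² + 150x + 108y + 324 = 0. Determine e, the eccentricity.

25(x² + 6x) + 9(y² + 12y) = -324
Complete the square in x and y: 25(x + 3)² + 9(y + 6)² = -324 + 225 + 324 = 225
Dividing both sides by 225: (x + 3)²/9 + (y + 6)²/25 = 1
Ellipse, center (-3, -6), major axis vertical; a² = 25, b² = 9.
c² = a² - b² = 16, so c = 4.
e = c/a = 4/5.

e = 4/5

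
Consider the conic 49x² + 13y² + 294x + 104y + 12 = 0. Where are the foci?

(-3, -10) and (-3, 2)

Rearranging, 49(x² + 6x) + 13(y² + 8y) = -12.
Complete the square in x and y: 49(x + 3)² + 13(y + 4)² = -12 + 441 + 208 = 637
Divide through by 637 to get (x + 3)²/13 + (y + 4)²/49 = 1.
Ellipse, center (-3, -4), major axis vertical; a² = 49, b² = 13.
c² = a² - b² = 49 - 13 = 36, so c = 6.
Foci lie on the vertical axis through the center: (h, k ± c).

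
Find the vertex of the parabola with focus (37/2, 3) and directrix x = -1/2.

The vertex is the midpoint between the focus and the directrix along the axis of symmetry.
Axis is horizontal (directrix is vertical). Vertex x-coordinate = (37/2 + (-1/2))/2 = 9; y-coordinate = 3.

(9, 3)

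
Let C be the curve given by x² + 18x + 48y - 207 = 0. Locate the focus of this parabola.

Only x is squared. Complete the square in x: (x + 9)² = -48(y - 6).
Vertex (-9, 6); 4p = -48 so p = -12. Opens down.
Focus is p units from the vertex along the axis: (h, k + p).

(-9, -6)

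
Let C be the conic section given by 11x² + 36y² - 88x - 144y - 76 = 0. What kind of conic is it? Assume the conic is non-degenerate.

ellipse

No xy term. Coefficients of x² and y² are A = 11, C = 36.
A and C have the same sign but A ≠ C ⇒ ellipse.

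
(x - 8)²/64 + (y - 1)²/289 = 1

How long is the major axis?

34

Center (8, 1). The larger denominator 289 sits under the y-term, so the major axis is vertical; a² = 289, b² = 64.
a² = 289 so a = 17; the major axis has length 2a = 34.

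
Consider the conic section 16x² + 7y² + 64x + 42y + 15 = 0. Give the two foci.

(-2, -6) and (-2, 0)

16(x² + 4x) + 7(y² + 6y) = -15
Complete the square: 16(x + 2)² + 7(y + 3)² = -15 + 64 + 63 = 112
Dividing both sides by 112: (x + 2)²/7 + (y + 3)²/16 = 1
Ellipse, center (-2, -3), major axis vertical; a² = 16, b² = 7.
c² = a² - b² = 16 - 7 = 9, so c = 3.
Foci lie on the vertical axis through the center: (h, k ± c).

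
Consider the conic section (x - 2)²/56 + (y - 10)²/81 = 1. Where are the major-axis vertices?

Center (2, 10). The larger denominator 81 sits under the y-term, so the major axis is vertical; a² = 81, b² = 56.
a = 9. Vertices at (h, k ± a).

(2, 1) and (2, 19)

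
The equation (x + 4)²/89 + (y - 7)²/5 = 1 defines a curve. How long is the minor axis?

Center (-4, 7). The larger denominator 89 sits under the x-term, so the major axis is horizontal; a² = 89, b² = 5.
b² = 5 so b = √5; the minor axis has length 2b = 2√5.

2√5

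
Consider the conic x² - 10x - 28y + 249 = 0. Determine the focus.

Only x is squared. Complete the square in x: (x - 5)² = 28(y - 8).
Vertex (5, 8); 4p = 28 so p = 7. Opens up.
Focus is p units from the vertex along the axis: (h, k + p).

(5, 15)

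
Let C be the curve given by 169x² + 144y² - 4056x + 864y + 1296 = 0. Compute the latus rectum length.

288/13

Collect terms: 169(x² - 24x) + 144(y² + 6y) = -1296
169(x - 12)² + 144(y + 3)² = -1296 + 24336 + 1296 = 24336
Divide through by 24336 to get (x - 12)²/144 + (y + 3)²/169 = 1.
Ellipse, center (12, -3), major axis vertical; a² = 169, b² = 144.
Latus rectum length = 2b²/a = 2·144/13 = 288/13.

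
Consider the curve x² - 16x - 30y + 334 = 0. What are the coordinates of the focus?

(8, 33/2)

Only x is squared. Complete the square in x: (x - 8)² = 30(y - 9).
Vertex (8, 9); 4p = 30 so p = 15/2. Opens up.
Focus is p units from the vertex along the axis: (h, k + p).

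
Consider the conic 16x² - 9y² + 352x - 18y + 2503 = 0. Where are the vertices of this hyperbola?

Collect terms: 16(x² + 22x) -9(y² + 2y) = -2503
Complete the square: 16(x + 11)² -9(y + 1)² = -2503 + 1936 - 9 = -576
Divide through by -576 to get (y + 1)²/64 - (x + 11)²/36 = 1.
Hyperbola, center (-11, -1), transverse axis vertical; a² = 64, b² = 36.
a = 8. Vertices at (h, k ± a).

(-11, -9) and (-11, 7)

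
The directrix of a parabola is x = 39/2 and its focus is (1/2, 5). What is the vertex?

(10, 5)

The vertex is the midpoint between the focus and the directrix along the axis of symmetry.
Axis is horizontal (directrix is vertical). Vertex x-coordinate = (1/2 + 39/2)/2 = 10; y-coordinate = 5.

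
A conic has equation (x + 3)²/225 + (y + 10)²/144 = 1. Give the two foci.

Center (-3, -10). The larger denominator 225 sits under the x-term, so the major axis is horizontal; a² = 225, b² = 144.
c² = a² - b² = 225 - 144 = 81, so c = 9.
Foci lie on the horizontal axis through the center: (h ± c, k).

(-12, -10) and (6, -10)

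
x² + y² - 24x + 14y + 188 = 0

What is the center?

(12, -7)

Collect terms: (x² - 24x) + (y² + 14y) = -188
(x - 12)² + (y + 7)² = -188 + 144 + 49 = 5
So (x - 12)² + (y + 7)² = 5.
Circle centered at (12, -7) with r² = 5.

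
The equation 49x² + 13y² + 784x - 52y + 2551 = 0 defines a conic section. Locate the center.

49(x² + 16x) + 13(y² - 4y) = -2551
Completing the square gives 49(x + 8)² + 13(y - 2)² = -2551 + 3136 + 52 = 637.
Divide through by 637 to get (x + 8)²/13 + (y - 2)²/49 = 1.
Ellipse with center (-8, 2).

(-8, 2)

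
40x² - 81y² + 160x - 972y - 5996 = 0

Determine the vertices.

Rearranging, 40(x² + 4x) -81(y² + 12y) = 5996.
Completing the square gives 40(x + 2)² -81(y + 6)² = 5996 + 160 - 2916 = 3240.
Dividing both sides by 3240: (x + 2)²/81 - (y + 6)²/40 = 1
Hyperbola, center (-2, -6), transverse axis horizontal; a² = 81, b² = 40.
a = 9. Vertices at (h ± a, k).

(-11, -6) and (7, -6)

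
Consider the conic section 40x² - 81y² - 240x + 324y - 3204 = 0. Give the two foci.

Group the x- and y-terms: 40(x² - 6x) -81(y² - 4y) = 3204
Complete the square: 40(x - 3)² -81(y - 2)² = 3204 + 360 - 324 = 3240
Divide through by 3240 to get (x - 3)²/81 - (y - 2)²/40 = 1.
Hyperbola, center (3, 2), transverse axis horizontal; a² = 81, b² = 40.
c² = a² + b² = 81 + 40 = 121, so c = 11.
Foci lie on the horizontal axis through the center: (h ± c, k).

(-8, 2) and (14, 2)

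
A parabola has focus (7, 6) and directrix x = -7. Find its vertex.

(0, 6)

The vertex is the midpoint between the focus and the directrix along the axis of symmetry.
Axis is horizontal (directrix is vertical). Vertex x-coordinate = (7 + (-7))/2 = 0; y-coordinate = 6.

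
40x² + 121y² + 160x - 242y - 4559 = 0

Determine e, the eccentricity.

e = 9/11

Rearranging, 40(x² + 4x) + 121(y² - 2y) = 4559.
Complete the square: 40(x + 2)² + 121(y - 1)² = 4559 + 160 + 121 = 4840
Divide through by 4840 to get (x + 2)²/121 + (y - 1)²/40 = 1.
Ellipse, center (-2, 1), major axis horizontal; a² = 121, b² = 40.
c² = a² - b² = 81, so c = 9.
e = c/a = 9/11.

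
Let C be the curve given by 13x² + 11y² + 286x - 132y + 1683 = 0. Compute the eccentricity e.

e = √26/13

Collect terms: 13(x² + 22x) + 11(y² - 12y) = -1683
13(x + 11)² + 11(y - 6)² = -1683 + 1573 + 396 = 286
Dividing both sides by 286: (x + 11)²/22 + (y - 6)²/26 = 1
Ellipse, center (-11, 6), major axis vertical; a² = 26, b² = 22.
c² = a² - b² = 4, so c = 2.
e = c/a = 2/√26 = √26/13.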